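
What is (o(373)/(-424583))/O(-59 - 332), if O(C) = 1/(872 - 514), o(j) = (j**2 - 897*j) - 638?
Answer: 70200220/424583 ≈ 165.34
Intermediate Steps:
o(j) = -638 + j**2 - 897*j
O(C) = 1/358
(o(373)/(-424583))/O(-59 - 332) = ((-638 + 373**2 - 897*373)/(-424583))/(1/358) = ((-638 + 139129 - 334581)*(-1/424583))*358 = -196090*(-1/424583)*358 = (196090/424583)*358 = 70200220/424583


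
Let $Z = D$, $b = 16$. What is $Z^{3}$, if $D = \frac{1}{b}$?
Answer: $\frac{1}{4096} \approx 0.00024414$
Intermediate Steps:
$D = \frac{1}{16} \approx 0.0625$
$Z = \frac{1}{16} \approx 0.0625$
$Z^{3} = \left(\frac{1}{16}\right)^{3} = \frac{1}{4096}$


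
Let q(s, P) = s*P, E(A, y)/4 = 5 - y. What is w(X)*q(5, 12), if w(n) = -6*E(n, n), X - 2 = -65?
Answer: -97920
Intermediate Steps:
X = -63 (X = 2 - 65 = -63)
E(A, y) = 20 - 4*y (E(A, y) = 4*(5 - y) = 20 - 4*y)
q(s, P) = P*s
w(n) = -120 + 24*n (w(n) = -6*(20 - 4*n) = -120 + 24*n)
w(X)*q(5, 12) = (-120 + 24*(-63))*(12*5) = (-120 - 1512)*60 = -1632*60 = -97920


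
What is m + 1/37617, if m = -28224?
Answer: -1061702207/37617 ≈ -28224.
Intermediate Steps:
m + 1/37617 = -28224 + 1/37617 = -1061702207/37617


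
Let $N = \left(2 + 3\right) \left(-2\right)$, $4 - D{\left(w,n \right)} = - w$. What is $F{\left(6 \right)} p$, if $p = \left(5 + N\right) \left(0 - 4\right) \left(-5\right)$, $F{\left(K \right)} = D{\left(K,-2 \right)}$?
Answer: $-1000$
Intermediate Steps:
$D{\left(w,n \right)} = 4 + w$ ($D{\left(w,n \right)} = 4 - - w = 4 + w$)
$F{\left(K \right)} = 4 + K$
$N = -10$ ($N = 5 \left(-2\right) = -10$)
$p = -100$ ($p = \left(5 - 10\right) \left(0 - 4\right) \left(-5\right) = - 5 \left(\left(-4\right) \left(-5\right)\right) = \left(-5\right) 20 = -100$)
$F{\left(6 \right)} p = \left(4 + 6\right) \left(-100\right) = 10 \left(-100\right) = -1000$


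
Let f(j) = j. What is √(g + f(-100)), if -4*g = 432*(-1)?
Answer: 2*√2 ≈ 2.8284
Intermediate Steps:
g = 108 (g = -108*(-1) = -¼*(-432) = 108)
√(g + f(-100)) = √(108 - 100) = √8 = 2*√2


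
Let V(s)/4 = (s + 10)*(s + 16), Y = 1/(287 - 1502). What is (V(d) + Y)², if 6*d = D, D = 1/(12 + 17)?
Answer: 428464024037429956/1044105894225 ≈ 4.1036e+5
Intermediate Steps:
D = 1/29 ≈ 0.034483
d = 1/174 (d = (⅙)*(1/29) = 1/174 ≈ 0.0057471)
Y = -1/1215 (Y = 1/(-1215) = -1/1215 ≈ -0.00082305)
V(s) = 4*(10 + s)*(16 + s) (V(s) = 4*((s + 10)*(s + 16)) = 4*((10 + s)*(16 + s)) = 4*(10 + s)*(16 + s))
(V(d) + Y)² = ((640 + 4*(1/174)² + 104*(1/174)) - 1/1215)² = ((640 + 4*(1/30276) + 52/87) - 1/1215)² = ((640 + 1/7569 + 52/87) - 1/1215)² = (4848685/7569 - 1/1215)² = (654571634/1021815)² = 428464024037429956/1044105894225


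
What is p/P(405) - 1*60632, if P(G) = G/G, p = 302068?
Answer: 241436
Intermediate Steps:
P(G) = 1
p/P(405) - 1*60632 = 302068/1 - 1*60632 = 302068*1 - 60632 = 302068 - 60632 = 241436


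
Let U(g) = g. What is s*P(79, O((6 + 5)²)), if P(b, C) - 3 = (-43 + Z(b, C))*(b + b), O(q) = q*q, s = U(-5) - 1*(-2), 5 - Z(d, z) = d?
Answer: 55449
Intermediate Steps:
Z(d, z) = 5 - d
s = -3 (s = -5 - 1*(-2) = -5 + 2 = -3)
O(q) = q²
P(b, C) = 3 + 2*b*(-38 - b) (P(b, C) = 3 + (-43 + (5 - b))*(b + b) = 3 + (-38 - b)*(2*b) = 3 + 2*b*(-38 - b))
s*P(79, O((6 + 5)²)) = -3*(3 - 76*79 - 2*79²) = -3*(3 - 6004 - 2*6241) = -3*(3 - 6004 - 12482) = -3*(-18483) = 55449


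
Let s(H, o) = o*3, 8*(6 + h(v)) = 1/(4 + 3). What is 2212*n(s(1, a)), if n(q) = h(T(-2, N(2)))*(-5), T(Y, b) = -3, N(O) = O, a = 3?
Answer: 132325/2 ≈ 66163.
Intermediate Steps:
h(v) = -335/56 (h(v) = -6 + 1/(8*(4 + 3)) = -6 + (⅛)/7 = -6 + (⅛)*(⅐) = -6 + 1/56 = -335/56)
s(H, o) = 3*o
n(q) = 1675/56 (n(q) = -335/56*(-5) = 1675/56)
2212*n(s(1, a)) = 2212*(1675/56) = 132325/2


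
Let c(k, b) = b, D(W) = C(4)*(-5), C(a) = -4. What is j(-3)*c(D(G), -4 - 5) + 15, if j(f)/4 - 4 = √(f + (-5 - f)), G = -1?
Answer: -129 - 36*I*√5 ≈ -129.0 - 80.498*I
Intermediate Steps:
D(W) = 20 (D(W) = -4*(-5) = 20)
j(f) = 16 + 4*I*√5 (j(f) = 16 + 4*√(f + (-5 - f)) = 16 + 4*√(-5) = 16 + 4*(I*√5) = 16 + 4*I*√5)
j(-3)*c(D(G), -4 - 5) + 15 = (16 + 4*I*√5)*(-4 - 5) + 15 = (16 + 4*I*√5)*(-9) + 15 = (-144 - 36*I*√5) + 15 = -129 - 36*I*√5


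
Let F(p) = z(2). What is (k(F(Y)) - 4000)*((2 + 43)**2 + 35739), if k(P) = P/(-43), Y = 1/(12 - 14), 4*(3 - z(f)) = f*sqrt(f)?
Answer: -6495521292/43 + 18882*sqrt(2)/43 ≈ -1.5106e+8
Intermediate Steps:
z(f) = 3 - f**(3/2)/4 (z(f) = 3 - f*sqrt(f)/4 = 3 - f**(3/2)/4)
Y = -1/2 (Y = 1/(-2) = -1/2 ≈ -0.50000)
F(p) = 3 - sqrt(2)/2
k(P) = -P/43 (k(P) = P*(-1/43) = -P/43)
(k(F(Y)) - 4000)*((2 + 43)**2 + 35739) = (-(3 - sqrt(2)/2)/43 - 4000)*((2 + 43)**2 + 35739) = ((-3/43 + sqrt(2)/86) - 4000)*(45**2 + 35739) = (-172003/43 + sqrt(2)/86)*(2025 + 35739) = (-172003/43 + sqrt(2)/86)*37764 = -6495521292/43 + 18882*sqrt(2)/43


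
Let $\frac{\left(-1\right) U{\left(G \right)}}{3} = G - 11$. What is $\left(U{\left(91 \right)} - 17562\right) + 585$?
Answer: $-17217$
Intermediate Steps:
$U{\left(G \right)} = 33 - 3 G$ ($U{\left(G \right)} = - 3 \left(G - 11\right) = - 3 \left(-11 + G\right) = 33 - 3 G$)
$\left(U{\left(91 \right)} - 17562\right) + 585 = \left(\left(33 - 273\right) - 17562\right) + 585 = \left(-240 - 17562\right) + 585 = -17802 + 585 = -17217$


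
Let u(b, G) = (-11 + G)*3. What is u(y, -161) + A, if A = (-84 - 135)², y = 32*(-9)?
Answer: 47445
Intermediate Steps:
y = -288
u(b, G) = -33 + 3*G
A = 47961 (A = (-219)² = 47961)
u(y, -161) + A = (-33 + 3*(-161)) + 47961 = (-33 - 483) + 47961 = -516 + 47961 = 47445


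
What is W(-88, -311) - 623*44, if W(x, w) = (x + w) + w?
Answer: -28122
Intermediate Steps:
W(x, w) = x + 2*w (W(x, w) = (w + x) + w = x + 2*w)
W(-88, -311) - 623*44 = (-88 + 2*(-311)) - 623*44 = (-88 - 622) - 1*27412 = -710 - 27412 = -28122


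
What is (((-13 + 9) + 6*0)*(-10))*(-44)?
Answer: -1760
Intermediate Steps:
(((-13 + 9) + 6*0)*(-10))*(-44) = ((-4 + 0)*(-10))*(-44) = -4*(-10)*(-44) = 40*(-44) = -1760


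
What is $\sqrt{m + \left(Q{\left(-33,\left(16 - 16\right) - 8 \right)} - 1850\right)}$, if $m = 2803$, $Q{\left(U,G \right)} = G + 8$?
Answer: $\sqrt{953} \approx 30.871$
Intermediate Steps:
$Q{\left(U,G \right)} = 8 + G$
$\sqrt{m + \left(Q{\left(-33,\left(16 - 16\right) - 8 \right)} - 1850\right)} = \sqrt{2803 + \left(\left(8 + \left(\left(16 - 16\right) - 8\right)\right) - 1850\right)} = \sqrt{2803 + \left(\left(8 + \left(0 - 8\right)\right) - 1850\right)} = \sqrt{2803 + \left(\left(8 - 8\right) - 1850\right)} = \sqrt{2803 + \left(0 - 1850\right)} = \sqrt{2803 - 1850} = \sqrt{953}$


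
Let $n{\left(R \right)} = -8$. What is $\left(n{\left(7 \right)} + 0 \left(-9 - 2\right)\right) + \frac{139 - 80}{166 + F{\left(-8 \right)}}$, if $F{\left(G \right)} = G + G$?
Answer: $- \frac{1141}{150} \approx -7.6067$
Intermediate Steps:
$F{\left(G \right)} = 2 G$
$\left(n{\left(7 \right)} + 0 \left(-9 - 2\right)\right) + \frac{139 - 80}{166 + F{\left(-8 \right)}} = \left(-8 + 0 \left(-9 - 2\right)\right) + \frac{139 - 80}{166 + 2 \left(-8\right)} = \left(-8 + 0 \left(-11\right)\right) + \frac{59}{166 - 16} = \left(-8 + 0\right) + \frac{59}{150} = -8 + 59 \cdot \frac{1}{150} = -8 + \frac{59}{150} = - \frac{1141}{150}$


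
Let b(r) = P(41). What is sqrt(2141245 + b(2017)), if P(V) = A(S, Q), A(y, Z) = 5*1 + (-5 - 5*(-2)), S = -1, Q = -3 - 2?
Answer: sqrt(2141255) ≈ 1463.3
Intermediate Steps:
Q = -5
A(y, Z) = 10 (A(y, Z) = 5 + (-5 + 10) = 5 + 5 = 10)
P(V) = 10
b(r) = 10
sqrt(2141245 + b(2017)) = sqrt(2141245 + 10) = sqrt(2141255)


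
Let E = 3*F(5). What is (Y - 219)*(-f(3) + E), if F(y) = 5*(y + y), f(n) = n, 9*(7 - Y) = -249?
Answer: -27097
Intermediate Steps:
Y = 104/3 (Y = 7 - ⅑*(-249) = 7 + 83/3 = 104/3 ≈ 34.667)
F(y) = 10*y (F(y) = 5*(2*y) = 10*y)
E = 150 (E = 3*(10*5) = 3*50 = 150)
(Y - 219)*(-f(3) + E) = (104/3 - 219)*(-1*3 + 150) = -553*(-3 + 150)/3 = -553/3*147 = -27097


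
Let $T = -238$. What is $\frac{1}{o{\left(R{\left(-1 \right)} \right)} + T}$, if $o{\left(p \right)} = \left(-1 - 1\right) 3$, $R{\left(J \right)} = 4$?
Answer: $- \frac{1}{244} \approx -0.0040984$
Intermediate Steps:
$o{\left(p \right)} = -6$ ($o{\left(p \right)} = \left(-2\right) 3 = -6$)
$\frac{1}{o{\left(R{\left(-1 \right)} \right)} + T} = \frac{1}{-6 - 238} = \frac{1}{-244} = - \frac{1}{244}$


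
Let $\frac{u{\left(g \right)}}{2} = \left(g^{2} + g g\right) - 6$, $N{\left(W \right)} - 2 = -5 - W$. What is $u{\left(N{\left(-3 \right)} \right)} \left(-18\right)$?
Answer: $216$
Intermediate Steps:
$N{\left(W \right)} = -3 - W$ ($N{\left(W \right)} = 2 - \left(5 + W\right) = -3 - W$)
$u{\left(g \right)} = -12 + 4 g^{2}$ ($u{\left(g \right)} = 2 \left(\left(g^{2} + g g\right) - 6\right) = 2 \left(\left(g^{2} + g^{2}\right) - 6\right) = 2 \left(2 g^{2} - 6\right) = 2 \left(-6 + 2 g^{2}\right) = -12 + 4 g^{2}$)
$u{\left(N{\left(-3 \right)} \right)} \left(-18\right) = \left(-12 + 4 \left(-3 - -3\right)^{2}\right) \left(-18\right) = \left(-12 + 4 \left(-3 + 3\right)^{2}\right) \left(-18\right) = \left(-12 + 4 \cdot 0^{2}\right) \left(-18\right) = \left(-12 + 4 \cdot 0\right) \left(-18\right) = \left(-12 + 0\right) \left(-18\right) = \left(-12\right) \left(-18\right) = 216$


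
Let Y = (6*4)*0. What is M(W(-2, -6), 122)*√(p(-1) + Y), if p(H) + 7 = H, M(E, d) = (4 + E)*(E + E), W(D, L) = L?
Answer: 48*I*√2 ≈ 67.882*I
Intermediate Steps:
M(E, d) = 2*E*(4 + E) (M(E, d) = (4 + E)*(2*E) = 2*E*(4 + E))
p(H) = -7 + H
Y = 0 (Y = 24*0 = 0)
M(W(-2, -6), 122)*√(p(-1) + Y) = (2*(-6)*(4 - 6))*√((-7 - 1) + 0) = (2*(-6)*(-2))*√(-8 + 0) = 24*√(-8) = 24*(2*I*√2) = 48*I*√2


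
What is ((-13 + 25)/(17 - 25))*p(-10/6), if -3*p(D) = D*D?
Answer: 25/18 ≈ 1.3889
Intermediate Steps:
p(D) = -D²/3 (p(D) = -D*D/3 = -D²/3)
((-13 + 25)/(17 - 25))*p(-10/6) = ((-13 + 25)/(17 - 25))*(-(-10/6)²/3) = (12/(-8))*(-(-10*⅙)²/3) = (12*(-⅛))*(-(-5/3)²/3) = -(-1)*25/(2*9) = -3/2*(-25/27) = 25/18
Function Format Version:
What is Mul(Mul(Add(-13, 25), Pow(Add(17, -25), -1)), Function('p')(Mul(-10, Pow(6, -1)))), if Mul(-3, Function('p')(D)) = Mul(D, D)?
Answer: Rational(25, 18) ≈ 1.3889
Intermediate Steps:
Function('p')(D) = Mul(Rational(-1, 3), Pow(D, 2)) (Function('p')(D) = Mul(Rational(-1, 3), Mul(D, D)) = Mul(Rational(-1, 3), Pow(D, 2)))
Mul(Mul(Add(-13, 25), Pow(Add(17, -25), -1)), Function('p')(Mul(-10, Pow(6, -1)))) = Mul(Mul(Add(-13, 25), Pow(Add(17, -25), -1)), Mul(Rational(-1, 3), Pow(Mul(-10, Pow(6, -1)), 2))) = Mul(Mul(12, Pow(-8, -1)), Mul(Rational(-1, 3), Pow(Mul(-10, Rational(1, 6)), 2))) = Mul(Mul(12, Rational(-1, 8)), Mul(Rational(-1, 3), Pow(Rational(-5, 3), 2))) = Mul(Rational(-3, 2), Mul(Rational(-1, 3), Rational(25, 9))) = Mul(Rational(-3, 2), Rational(-25, 27)) = Rational(25, 18)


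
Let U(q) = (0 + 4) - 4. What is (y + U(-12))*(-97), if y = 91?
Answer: -8827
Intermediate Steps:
U(q) = 0 (U(q) = 4 - 4 = 0)
(y + U(-12))*(-97) = (91 + 0)*(-97) = 91*(-97) = -8827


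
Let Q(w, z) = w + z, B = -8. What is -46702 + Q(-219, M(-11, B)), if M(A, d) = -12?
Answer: -46933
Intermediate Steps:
-46702 + Q(-219, M(-11, B)) = -46702 + (-219 - 12) = -46702 - 231 = -46933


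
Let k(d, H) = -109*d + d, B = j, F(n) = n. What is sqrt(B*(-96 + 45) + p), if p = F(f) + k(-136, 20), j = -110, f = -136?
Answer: sqrt(20162) ≈ 141.99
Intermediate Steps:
B = -110
k(d, H) = -108*d
p = 14552 (p = -136 - 108*(-136) = -136 + 14688 = 14552)
sqrt(B*(-96 + 45) + p) = sqrt(-110*(-96 + 45) + 14552) = sqrt(-110*(-51) + 14552) = sqrt(5610 + 14552) = sqrt(20162)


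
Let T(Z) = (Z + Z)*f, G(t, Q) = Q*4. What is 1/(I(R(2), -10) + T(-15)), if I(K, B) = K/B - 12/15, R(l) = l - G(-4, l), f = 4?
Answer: -5/601 ≈ -0.0083195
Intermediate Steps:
G(t, Q) = 4*Q
R(l) = -3*l (R(l) = l - 4*l = -3*l)
I(K, B) = -⅘ + K/B (I(K, B) = K/B - 12*1/15 = K/B - ⅘ = -⅘ + K/B)
T(Z) = 8*Z (T(Z) = (Z + Z)*4 = (2*Z)*4 = 8*Z)
1/(I(R(2), -10) + T(-15)) = 1/((-⅘ - 3*2/(-10)) + 8*(-15)) = 1/((-⅘ - 6*(-⅒)) - 120) = 1/((-⅘ + ⅗) - 120) = 1/(-⅕ - 120) = 1/(-601/5) = -5/601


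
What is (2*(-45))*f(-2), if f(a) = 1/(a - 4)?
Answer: 15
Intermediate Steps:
f(a) = 1/(-4 + a)
(2*(-45))*f(-2) = (2*(-45))/(-4 - 2) = -90/(-6) = -90*(-1/6) = 15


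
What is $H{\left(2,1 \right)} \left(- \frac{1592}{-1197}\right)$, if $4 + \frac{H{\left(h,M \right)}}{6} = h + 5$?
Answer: $\frac{3184}{133} \approx 23.94$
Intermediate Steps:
$H{\left(h,M \right)} = 6 + 6 h$ ($H{\left(h,M \right)} = -24 + 6 \left(h + 5\right) = -24 + 6 \left(5 + h\right) = -24 + \left(30 + 6 h\right) = 6 + 6 h$)
$H{\left(2,1 \right)} \left(- \frac{1592}{-1197}\right) = \left(6 + 6 \cdot 2\right) \left(- \frac{1592}{-1197}\right) = \left(6 + 12\right) \left(\left(-1592\right) \left(- \frac{1}{1197}\right)\right) = 18 \cdot \frac{1592}{1197} = \frac{3184}{133}$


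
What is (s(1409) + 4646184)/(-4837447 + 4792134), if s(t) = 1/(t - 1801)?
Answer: -1821304127/17762696 ≈ -102.54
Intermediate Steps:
s(t) = 1/(-1801 + t)
(s(1409) + 4646184)/(-4837447 + 4792134) = (1/(-1801 + 1409) + 4646184)/(-4837447 + 4792134) = (1/(-392) + 4646184)/(-45313) = (-1/392 + 4646184)*(-1/45313) = (1821304127/392)*(-1/45313) = -1821304127/17762696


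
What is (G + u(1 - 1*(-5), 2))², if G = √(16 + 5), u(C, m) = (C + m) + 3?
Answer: (11 + √21)² ≈ 242.82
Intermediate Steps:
u(C, m) = 3 + C + m
G = √21 ≈ 4.5826
(G + u(1 - 1*(-5), 2))² = (√21 + (3 + (1 - 1*(-5)) + 2))² = (√21 + (3 + (1 + 5) + 2))² = (√21 + (3 + 6 + 2))² = (√21 + 11)² = (11 + √21)²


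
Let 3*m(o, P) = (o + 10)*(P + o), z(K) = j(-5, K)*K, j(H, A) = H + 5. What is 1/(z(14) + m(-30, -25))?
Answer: 3/1100 ≈ 0.0027273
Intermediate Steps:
j(H, A) = 5 + H
z(K) = 0 (z(K) = (5 - 5)*K = 0*K = 0)
m(o, P) = (10 + o)*(P + o)/3 (m(o, P) = ((o + 10)*(P + o))/3 = ((10 + o)*(P + o))/3 = (10 + o)*(P + o)/3)
1/(z(14) + m(-30, -25)) = 1/(0 + ((1/3)*(-30)**2 + (10/3)*(-25) + (10/3)*(-30) + (1/3)*(-25)*(-30))) = 1/(0 + ((1/3)*900 - 250/3 - 100 + 250)) = 1/(0 + (300 - 250/3 - 100 + 250)) = 1/(0 + 1100/3) = 1/(1100/3) = 3/1100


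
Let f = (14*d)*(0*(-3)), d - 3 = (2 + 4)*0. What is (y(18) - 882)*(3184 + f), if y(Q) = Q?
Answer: -2750976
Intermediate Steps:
d = 3 (d = 3 + (2 + 4)*0 = 3 + 6*0 = 3 + 0 = 3)
f = 0 (f = (14*3)*(0*(-3)) = 42*0 = 0)
(y(18) - 882)*(3184 + f) = (18 - 882)*(3184 + 0) = -864*3184 = -2750976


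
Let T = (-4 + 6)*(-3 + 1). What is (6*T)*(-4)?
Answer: 96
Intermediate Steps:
T = -4 (T = 2*(-2) = -4)
(6*T)*(-4) = (6*(-4))*(-4) = -24*(-4) = 96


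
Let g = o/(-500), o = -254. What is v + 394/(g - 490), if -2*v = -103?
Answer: 12407419/244746 ≈ 50.695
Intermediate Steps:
v = 103/2 (v = -½*(-103) = 103/2 ≈ 51.500)
g = 127/250 (g = -254/(-500) = -254*(-1/500) = 127/250 ≈ 0.50800)
v + 394/(g - 490) = 103/2 + 394/(127/250 - 490) = 103/2 + 394/(-122373/250) = 103/2 - 250/122373*394 = 103/2 - 98500/122373 = 12407419/244746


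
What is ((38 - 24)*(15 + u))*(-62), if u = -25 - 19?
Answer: 25172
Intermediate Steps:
u = -44
((38 - 24)*(15 + u))*(-62) = ((38 - 24)*(15 - 44))*(-62) = (14*(-29))*(-62) = -406*(-62) = 25172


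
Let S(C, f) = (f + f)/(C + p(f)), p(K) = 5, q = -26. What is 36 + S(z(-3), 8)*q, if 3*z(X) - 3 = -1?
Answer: -636/17 ≈ -37.412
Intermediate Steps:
z(X) = 2/3 (z(X) = 1 + (1/3)*(-1) = 1 - 1/3 = 2/3)
S(C, f) = 2*f/(5 + C) (S(C, f) = (f + f)/(C + 5) = (2*f)/(5 + C) = 2*f/(5 + C))
36 + S(z(-3), 8)*q = 36 + (2*8/(5 + 2/3))*(-26) = 36 + (2*8/(17/3))*(-26) = 36 + (2*8*(3/17))*(-26) = 36 + (48/17)*(-26) = 36 - 1248/17 = -636/17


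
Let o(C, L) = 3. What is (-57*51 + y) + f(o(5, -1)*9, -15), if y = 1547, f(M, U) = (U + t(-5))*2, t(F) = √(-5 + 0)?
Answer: -1390 + 2*I*√5 ≈ -1390.0 + 4.4721*I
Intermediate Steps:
t(F) = I*√5 (t(F) = √(-5) = I*√5)
f(M, U) = 2*U + 2*I*√5 (f(M, U) = (U + I*√5)*2 = 2*U + 2*I*√5)
(-57*51 + y) + f(o(5, -1)*9, -15) = (-57*51 + 1547) + (2*(-15) + 2*I*√5) = (-2907 + 1547) + (-30 + 2*I*√5) = -1360 + (-30 + 2*I*√5) = -1390 + 2*I*√5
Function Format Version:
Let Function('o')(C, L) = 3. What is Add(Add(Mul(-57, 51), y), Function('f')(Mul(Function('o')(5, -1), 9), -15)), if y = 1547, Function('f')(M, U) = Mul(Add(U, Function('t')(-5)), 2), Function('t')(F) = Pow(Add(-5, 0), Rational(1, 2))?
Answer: Add(-1390, Mul(2, I, Pow(5, Rational(1, 2)))) ≈ Add(-1390.0, Mul(4.4721, I))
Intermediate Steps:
Function('t')(F) = Mul(I, Pow(5, Rational(1, 2))) (Function('t')(F) = Pow(-5, Rational(1, 2)) = Mul(I, Pow(5, Rational(1, 2))))
Function('f')(M, U) = Add(Mul(2, U), Mul(2, I, Pow(5, Rational(1, 2)))) (Function('f')(M, U) = Mul(Add(U, Mul(I, Pow(5, Rational(1, 2)))), 2) = Add(Mul(2, U), Mul(2, I, Pow(5, Rational(1, 2)))))
Add(Add(Mul(-57, 51), y), Function('f')(Mul(Function('o')(5, -1), 9), -15)) = Add(Add(Mul(-57, 51), 1547), Add(Mul(2, -15), Mul(2, I, Pow(5, Rational(1, 2))))) = Add(Add(-2907, 1547), Add(-30, Mul(2, I, Pow(5, Rational(1, 2))))) = Add(-1360, Add(-30, Mul(2, I, Pow(5, Rational(1, 2))))) = Add(-1390, Mul(2, I, Pow(5, Rational(1, 2))))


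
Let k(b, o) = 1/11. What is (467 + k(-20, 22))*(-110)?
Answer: -51380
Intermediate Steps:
k(b, o) = 1/11
(467 + k(-20, 22))*(-110) = (467 + 1/11)*(-110) = (5138/11)*(-110) = -51380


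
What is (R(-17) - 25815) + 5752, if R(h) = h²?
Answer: -19774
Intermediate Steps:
(R(-17) - 25815) + 5752 = ((-17)² - 25815) + 5752 = (289 - 25815) + 5752 = -25526 + 5752 = -19774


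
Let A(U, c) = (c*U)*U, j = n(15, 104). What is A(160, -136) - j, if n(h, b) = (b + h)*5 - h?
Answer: -3482180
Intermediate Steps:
n(h, b) = 4*h + 5*b (n(h, b) = (5*b + 5*h) - h = 4*h + 5*b)
j = 580 (j = 4*15 + 5*104 = 60 + 520 = 580)
A(U, c) = c*U² (A(U, c) = (U*c)*U = c*U²)
A(160, -136) - j = -136*160² - 1*580 = -136*25600 - 580 = -3481600 - 580 = -3482180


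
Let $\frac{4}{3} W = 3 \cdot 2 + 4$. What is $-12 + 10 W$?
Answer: $63$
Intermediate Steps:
$W = \frac{15}{2}$ ($W = \frac{3 \left(3 \cdot 2 + 4\right)}{4} = \frac{3 \left(6 + 4\right)}{4} = \frac{3}{4} \cdot 10 = \frac{15}{2} \approx 7.5$)
$-12 + 10 W = -12 + 10 \cdot \frac{15}{2} = -12 + 75 = 63$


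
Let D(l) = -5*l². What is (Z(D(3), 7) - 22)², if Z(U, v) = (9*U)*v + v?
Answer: 8122500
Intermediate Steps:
Z(U, v) = v + 9*U*v (Z(U, v) = 9*U*v + v = v + 9*U*v)
(Z(D(3), 7) - 22)² = (7*(1 + 9*(-5*3²)) - 22)² = (7*(1 + 9*(-5*9)) - 22)² = (7*(1 + 9*(-45)) - 22)² = (7*(1 - 405) - 22)² = (7*(-404) - 22)² = (-2828 - 22)² = (-2850)² = 8122500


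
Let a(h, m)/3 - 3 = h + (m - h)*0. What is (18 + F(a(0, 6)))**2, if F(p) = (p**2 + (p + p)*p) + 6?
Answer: 71289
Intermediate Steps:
a(h, m) = 9 + 3*h (a(h, m) = 9 + 3*(h + (m - h)*0) = 9 + 3*(h + 0) = 9 + 3*h)
F(p) = 6 + 3*p**2 (F(p) = (p**2 + (2*p)*p) + 6 = (p**2 + 2*p**2) + 6 = 3*p**2 + 6 = 6 + 3*p**2)
(18 + F(a(0, 6)))**2 = (18 + (6 + 3*(9 + 3*0)**2))**2 = (18 + (6 + 3*(9 + 0)**2))**2 = (18 + (6 + 3*9**2))**2 = (18 + (6 + 3*81))**2 = (18 + (6 + 243))**2 = (18 + 249)**2 = 267**2 = 71289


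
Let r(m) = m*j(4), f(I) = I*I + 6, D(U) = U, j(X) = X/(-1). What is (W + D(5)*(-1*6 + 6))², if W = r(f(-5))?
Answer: 15376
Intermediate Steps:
j(X) = -X (j(X) = X*(-1) = -X)
f(I) = 6 + I² (f(I) = I² + 6 = 6 + I²)
r(m) = -4*m (r(m) = m*(-1*4) = m*(-4) = -4*m)
W = -124 (W = -4*(6 + (-5)²) = -4*(6 + 25) = -4*31 = -124)
(W + D(5)*(-1*6 + 6))² = (-124 + 5*(-1*6 + 6))² = (-124 + 5*(-6 + 6))² = (-124 + 5*0)² = (-124 + 0)² = (-124)² = 15376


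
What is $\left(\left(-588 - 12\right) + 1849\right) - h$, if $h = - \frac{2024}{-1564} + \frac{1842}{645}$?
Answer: $\frac{4549927}{3655} \approx 1244.8$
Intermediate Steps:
$h = \frac{15168}{3655}$ ($h = \left(-2024\right) \left(- \frac{1}{1564}\right) + 1842 \cdot \frac{1}{645} = \frac{22}{17} + \frac{614}{215} = \frac{15168}{3655} \approx 4.1499$)
$\left(\left(-588 - 12\right) + 1849\right) - h = \left(\left(-588 - 12\right) + 1849\right) - \frac{15168}{3655} = \left(-600 + 1849\right) - \frac{15168}{3655} = 1249 - \frac{15168}{3655} = \frac{4549927}{3655}$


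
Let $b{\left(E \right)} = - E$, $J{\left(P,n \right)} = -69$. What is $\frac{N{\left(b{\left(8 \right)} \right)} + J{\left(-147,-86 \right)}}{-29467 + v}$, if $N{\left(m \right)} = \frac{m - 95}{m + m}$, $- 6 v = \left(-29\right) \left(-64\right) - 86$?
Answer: $\frac{1001}{476192} \approx 0.0021021$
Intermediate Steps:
$v = -295$ ($v = - \frac{\left(-29\right) \left(-64\right) - 86}{6} = - \frac{1856 - 86}{6} = \left(- \frac{1}{6}\right) 1770 = -295$)
$N{\left(m \right)} = \frac{-95 + m}{2 m}$
$\frac{N{\left(b{\left(8 \right)} \right)} + J{\left(-147,-86 \right)}}{-29467 + v} = \frac{\frac{-95 - 8}{2 \left(\left(-1\right) 8\right)} - 69}{-29467 - 295} = \frac{\frac{-95 - 8}{2 \left(-8\right)} - 69}{-29762} = \left(\frac{1}{2} \left(- \frac{1}{8}\right) \left(-103\right) - 69\right) \left(- \frac{1}{29762}\right) = \left(\frac{103}{16} - 69\right) \left(- \frac{1}{29762}\right) = \left(- \frac{1001}{16}\right) \left(- \frac{1}{29762}\right) = \frac{1001}{476192}$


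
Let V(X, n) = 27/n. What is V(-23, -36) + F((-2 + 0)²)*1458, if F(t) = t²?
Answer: 93309/4 ≈ 23327.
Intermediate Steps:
V(-23, -36) + F((-2 + 0)²)*1458 = 27/(-36) + ((-2 + 0)²)²*1458 = 27*(-1/36) + ((-2)²)²*1458 = -¾ + 4²*1458 = -¾ + 16*1458 = -¾ + 23328 = 93309/4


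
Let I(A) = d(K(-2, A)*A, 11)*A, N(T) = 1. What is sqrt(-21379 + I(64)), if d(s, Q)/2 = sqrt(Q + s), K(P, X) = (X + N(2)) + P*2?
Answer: sqrt(-21379 + 384*sqrt(435)) ≈ 115.63*I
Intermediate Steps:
K(P, X) = 1 + X + 2*P (K(P, X) = (X + 1) + P*2 = (1 + X) + 2*P = 1 + X + 2*P)
d(s, Q) = 2*sqrt(Q + s)
I(A) = 2*A*sqrt(11 + A*(-3 + A)) (I(A) = (2*sqrt(11 + (1 + A + 2*(-2))*A))*A = (2*sqrt(11 + (1 + A - 4)*A))*A = (2*sqrt(11 + (-3 + A)*A))*A = (2*sqrt(11 + A*(-3 + A)))*A = 2*A*sqrt(11 + A*(-3 + A)))
sqrt(-21379 + I(64)) = sqrt(-21379 + 2*64*sqrt(11 + 64*(-3 + 64))) = sqrt(-21379 + 2*64*sqrt(11 + 64*61)) = sqrt(-21379 + 2*64*sqrt(11 + 3904)) = sqrt(-21379 + 2*64*sqrt(3915)) = sqrt(-21379 + 2*64*(3*sqrt(435))) = sqrt(-21379 + 384*sqrt(435))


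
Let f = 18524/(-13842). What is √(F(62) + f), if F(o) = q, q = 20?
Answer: √99322502/2307 ≈ 4.3199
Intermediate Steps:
F(o) = 20
f = -9262/6921 (f = 18524*(-1/13842) = -9262/6921 ≈ -1.3382)
√(F(62) + f) = √(20 - 9262/6921) = √(129158/6921) = √99322502/2307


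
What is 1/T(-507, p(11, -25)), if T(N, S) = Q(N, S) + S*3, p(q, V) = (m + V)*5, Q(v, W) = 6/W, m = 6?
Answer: -95/27081 ≈ -0.0035080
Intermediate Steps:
p(q, V) = 30 + 5*V (p(q, V) = (6 + V)*5 = 30 + 5*V)
T(N, S) = 3*S + 6/S (T(N, S) = 6/S + S*3 = 6/S + 3*S = 3*S + 6/S)
1/T(-507, p(11, -25)) = 1/(3*(30 + 5*(-25)) + 6/(30 + 5*(-25))) = 1/(3*(30 - 125) + 6/(30 - 125)) = 1/(3*(-95) + 6/(-95)) = 1/(-285 + 6*(-1/95)) = 1/(-285 - 6/95) = 1/(-27081/95) = -95/27081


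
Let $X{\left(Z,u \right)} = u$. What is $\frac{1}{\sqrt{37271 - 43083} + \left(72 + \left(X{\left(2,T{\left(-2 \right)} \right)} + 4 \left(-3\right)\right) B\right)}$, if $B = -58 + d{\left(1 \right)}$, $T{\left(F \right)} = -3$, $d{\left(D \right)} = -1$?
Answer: $\frac{957}{921661} - \frac{2 i \sqrt{1453}}{921661} \approx 0.0010383 - 8.2716 \cdot 10^{-5} i$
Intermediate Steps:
$B = -59$ ($B = -58 - 1 = -59$)
$\frac{1}{\sqrt{37271 - 43083} + \left(72 + \left(X{\left(2,T{\left(-2 \right)} \right)} + 4 \left(-3\right)\right) B\right)} = \frac{1}{\sqrt{37271 - 43083} + \left(72 + \left(-3 + 4 \left(-3\right)\right) \left(-59\right)\right)} = \frac{1}{\sqrt{-5812} + \left(72 + \left(-3 - 12\right) \left(-59\right)\right)} = \frac{1}{2 i \sqrt{1453} + \left(72 - -885\right)} = \frac{1}{2 i \sqrt{1453} + \left(72 + 885\right)} = \frac{1}{2 i \sqrt{1453} + 957} = \frac{1}{957 + 2 i \sqrt{1453}}$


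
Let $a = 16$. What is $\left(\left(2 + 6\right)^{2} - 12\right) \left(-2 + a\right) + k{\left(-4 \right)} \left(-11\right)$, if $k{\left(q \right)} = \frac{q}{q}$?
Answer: $717$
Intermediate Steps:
$k{\left(q \right)} = 1$
$\left(\left(2 + 6\right)^{2} - 12\right) \left(-2 + a\right) + k{\left(-4 \right)} \left(-11\right) = \left(\left(2 + 6\right)^{2} - 12\right) \left(-2 + 16\right) + 1 \left(-11\right) = \left(8^{2} - 12\right) 14 - 11 = \left(64 - 12\right) 14 - 11 = 52 \cdot 14 - 11 = 728 - 11 = 717$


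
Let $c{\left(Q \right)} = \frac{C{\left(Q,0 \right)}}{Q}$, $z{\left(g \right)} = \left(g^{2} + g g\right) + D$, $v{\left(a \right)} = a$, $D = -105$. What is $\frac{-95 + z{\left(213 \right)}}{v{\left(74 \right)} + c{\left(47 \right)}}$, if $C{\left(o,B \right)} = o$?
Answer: $\frac{90538}{75} \approx 1207.2$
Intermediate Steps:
$z{\left(g \right)} = -105 + 2 g^{2}$ ($z{\left(g \right)} = \left(g^{2} + g g\right) - 105 = \left(g^{2} + g^{2}\right) - 105 = 2 g^{2} - 105 = -105 + 2 g^{2}$)
$c{\left(Q \right)} = 1$ ($c{\left(Q \right)} = \frac{Q}{Q} = 1$)
$\frac{-95 + z{\left(213 \right)}}{v{\left(74 \right)} + c{\left(47 \right)}} = \frac{-95 - \left(105 - 2 \cdot 213^{2}\right)}{74 + 1} = \frac{-95 + \left(-105 + 2 \cdot 45369\right)}{75} = \left(-95 + \left(-105 + 90738\right)\right) \frac{1}{75} = \left(-95 + 90633\right) \frac{1}{75} = 90538 \cdot \frac{1}{75} = \frac{90538}{75}$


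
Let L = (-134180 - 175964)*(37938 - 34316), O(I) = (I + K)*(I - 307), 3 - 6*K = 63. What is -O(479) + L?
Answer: -1123422236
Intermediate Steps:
K = -10 (K = 1/2 - 1/6*63 = 1/2 - 21/2 = -10)
O(I) = (-307 + I)*(-10 + I) (O(I) = (I - 10)*(I - 307) = (-10 + I)*(-307 + I) = (-307 + I)*(-10 + I))
L = -1123341568 (L = -310144*3622 = -1123341568)
-O(479) + L = -(3070 + 479**2 - 317*479) - 1123341568 = -(3070 + 229441 - 151843) - 1123341568 = -1*80668 - 1123341568 = -80668 - 1123341568 = -1123422236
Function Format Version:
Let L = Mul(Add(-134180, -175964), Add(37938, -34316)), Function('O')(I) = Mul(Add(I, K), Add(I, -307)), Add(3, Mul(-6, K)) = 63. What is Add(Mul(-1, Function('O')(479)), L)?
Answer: -1123422236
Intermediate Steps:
K = -10 (K = Add(Rational(1, 2), Mul(Rational(-1, 6), 63)) = Add(Rational(1, 2), Rational(-21, 2)) = -10)
Function('O')(I) = Mul(Add(-307, I), Add(-10, I)) (Function('O')(I) = Mul(Add(I, -10), Add(I, -307)) = Mul(Add(-10, I), Add(-307, I)) = Mul(Add(-307, I), Add(-10, I)))
L = -1123341568 (L = Mul(-310144, 3622) = -1123341568)
Add(Mul(-1, Function('O')(479)), L) = Add(Mul(-1, Add(3070, Pow(479, 2), Mul(-317, 479))), -1123341568) = Add(Mul(-1, Add(3070, 229441, -151843)), -1123341568) = Add(Mul(-1, 80668), -1123341568) = Add(-80668, -1123341568) = -1123422236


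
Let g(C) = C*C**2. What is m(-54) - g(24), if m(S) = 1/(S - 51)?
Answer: -1451521/105 ≈ -13824.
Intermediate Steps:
m(S) = 1/(-51 + S)
g(C) = C**3
m(-54) - g(24) = 1/(-51 - 54) - 1*24**3 = 1/(-105) - 1*13824 = -1/105 - 13824 = -1451521/105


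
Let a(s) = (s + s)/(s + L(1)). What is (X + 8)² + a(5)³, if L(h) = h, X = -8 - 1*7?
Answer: 1448/27 ≈ 53.630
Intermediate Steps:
X = -15 (X = -8 - 7 = -15)
a(s) = 2*s/(1 + s) (a(s) = (s + s)/(s + 1) = (2*s)/(1 + s) = 2*s/(1 + s))
(X + 8)² + a(5)³ = (-15 + 8)² + (2*5/(1 + 5))³ = (-7)² + (2*5/6)³ = 49 + (2*5*(⅙))³ = 49 + (5/3)³ = 49 + 125/27 = 1448/27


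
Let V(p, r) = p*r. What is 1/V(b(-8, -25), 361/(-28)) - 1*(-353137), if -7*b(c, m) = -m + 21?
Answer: 2932096609/8303 ≈ 3.5314e+5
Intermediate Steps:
b(c, m) = -3 + m/7 (b(c, m) = -(-m + 21)/7 = -(21 - m)/7 = -3 + m/7)
1/V(b(-8, -25), 361/(-28)) - 1*(-353137) = 1/((-3 + (1/7)*(-25))*(361/(-28))) - 1*(-353137) = 1/((-3 - 25/7)*(361*(-1/28))) + 353137 = 1/(-46/7*(-361/28)) + 353137 = 1/(8303/98) + 353137 = 98/8303 + 353137 = 2932096609/8303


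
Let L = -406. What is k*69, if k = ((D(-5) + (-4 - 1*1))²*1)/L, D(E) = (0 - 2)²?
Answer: -69/406 ≈ -0.16995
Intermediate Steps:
D(E) = 4 (D(E) = (-2)² = 4)
k = -1/406 (k = ((4 + (-4 - 1*1))²*1)/(-406) = ((4 + (-4 - 1))²*1)*(-1/406) = ((4 - 5)²*1)*(-1/406) = ((-1)²*1)*(-1/406) = (1*1)*(-1/406) = 1*(-1/406) = -1/406 ≈ -0.0024631)
k*69 = -1/406*69 = -69/406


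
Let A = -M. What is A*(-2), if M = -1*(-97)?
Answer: 194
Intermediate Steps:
M = 97
A = -97 (A = -1*97 = -97)
A*(-2) = -97*(-2) = 194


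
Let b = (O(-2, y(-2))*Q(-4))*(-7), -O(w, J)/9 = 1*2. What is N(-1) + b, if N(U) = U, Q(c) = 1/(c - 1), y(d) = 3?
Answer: -131/5 ≈ -26.200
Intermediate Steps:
O(w, J) = -18 (O(w, J) = -9*2 = -18)
Q(c) = 1/(-1 + c)
b = -126/5 (b = -18/(-1 - 4)*(-7) = -18/(-5)*(-7) = -18*(-⅕)*(-7) = (18/5)*(-7) = -126/5 ≈ -25.200)
N(-1) + b = -1 - 126/5 = -131/5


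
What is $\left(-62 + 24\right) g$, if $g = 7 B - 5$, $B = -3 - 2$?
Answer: $1520$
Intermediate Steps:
$B = -5$
$g = -40$ ($g = 7 \left(-5\right) - 5 = -35 - 5 = -40$)
$\left(-62 + 24\right) g = \left(-62 + 24\right) \left(-40\right) = \left(-38\right) \left(-40\right) = 1520$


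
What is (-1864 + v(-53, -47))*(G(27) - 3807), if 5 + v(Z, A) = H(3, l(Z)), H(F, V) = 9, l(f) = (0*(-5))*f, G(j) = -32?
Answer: 7140540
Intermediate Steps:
l(f) = 0 (l(f) = 0*f = 0)
v(Z, A) = 4 (v(Z, A) = -5 + 9 = 4)
(-1864 + v(-53, -47))*(G(27) - 3807) = (-1864 + 4)*(-32 - 3807) = -1860*(-3839) = 7140540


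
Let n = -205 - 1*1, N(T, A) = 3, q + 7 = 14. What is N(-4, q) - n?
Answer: 209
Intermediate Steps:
q = 7 (q = -7 + 14 = 7)
n = -206 (n = -205 - 1 = -206)
N(-4, q) - n = 3 - 1*(-206) = 3 + 206 = 209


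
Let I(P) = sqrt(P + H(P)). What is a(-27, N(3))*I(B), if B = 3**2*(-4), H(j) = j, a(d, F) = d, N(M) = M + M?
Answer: -162*I*sqrt(2) ≈ -229.1*I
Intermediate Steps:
N(M) = 2*M
B = -36 (B = 9*(-4) = -36)
I(P) = sqrt(2)*sqrt(P) (I(P) = sqrt(P + P) = sqrt(2*P) = sqrt(2)*sqrt(P))
a(-27, N(3))*I(B) = -27*sqrt(2)*sqrt(-36) = -27*sqrt(2)*6*I = -162*I*sqrt(2)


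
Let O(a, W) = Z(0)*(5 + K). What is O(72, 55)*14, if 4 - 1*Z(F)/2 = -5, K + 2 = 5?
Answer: 2016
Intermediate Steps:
K = 3 (K = -2 + 5 = 3)
Z(F) = 18 (Z(F) = 8 - 2*(-5) = 8 + 10 = 18)
O(a, W) = 144 (O(a, W) = 18*(5 + 3) = 18*8 = 144)
O(72, 55)*14 = 144*14 = 2016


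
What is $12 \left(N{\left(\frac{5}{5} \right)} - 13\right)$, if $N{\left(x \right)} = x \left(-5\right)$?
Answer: $-216$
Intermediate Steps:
$N{\left(x \right)} = - 5 x$
$12 \left(N{\left(\frac{5}{5} \right)} - 13\right) = 12 \left(- 5 \cdot \frac{5}{5} - 13\right) = 12 \left(- 5 \cdot 5 \cdot \frac{1}{5} - 13\right) = 12 \left(\left(-5\right) 1 - 13\right) = 12 \left(-5 - 13\right) = 12 \left(-18\right) = -216$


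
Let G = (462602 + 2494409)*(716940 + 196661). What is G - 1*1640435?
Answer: 2701526566176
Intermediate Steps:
G = 2701528206611 (G = 2957011*913601 = 2701528206611)
G - 1*1640435 = 2701528206611 - 1*1640435 = 2701528206611 - 1640435 = 2701526566176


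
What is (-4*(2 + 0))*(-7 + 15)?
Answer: -64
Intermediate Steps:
(-4*(2 + 0))*(-7 + 15) = -4*2*8 = -8*8 = -64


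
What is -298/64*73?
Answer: -10877/32 ≈ -339.91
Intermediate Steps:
-298/64*73 = -298*1/64*73 = -149/32*73 = -10877/32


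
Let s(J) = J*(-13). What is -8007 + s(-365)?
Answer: -3262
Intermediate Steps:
s(J) = -13*J
-8007 + s(-365) = -8007 - 13*(-365) = -8007 + 4745 = -3262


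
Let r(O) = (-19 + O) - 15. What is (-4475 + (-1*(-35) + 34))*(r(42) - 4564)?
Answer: 20073736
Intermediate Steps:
r(O) = -34 + O
(-4475 + (-1*(-35) + 34))*(r(42) - 4564) = (-4475 + (-1*(-35) + 34))*((-34 + 42) - 4564) = (-4475 + (35 + 34))*(8 - 4564) = (-4475 + 69)*(-4556) = -4406*(-4556) = 20073736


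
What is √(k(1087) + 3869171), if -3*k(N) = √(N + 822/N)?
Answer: √(41145232583691 - 3261*√1285259017)/3261 ≈ 1967.0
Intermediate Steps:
k(N) = -√(N + 822/N)/3
√(k(1087) + 3869171) = √(-√(1087 + 822/1087)/3 + 3869171) = √(-√1285259017/3261 + 3869171) = √(3869171 - √1285259017/3261)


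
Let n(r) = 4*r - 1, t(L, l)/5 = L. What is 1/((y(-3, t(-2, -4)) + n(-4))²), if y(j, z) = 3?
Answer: 1/196 ≈ 0.0051020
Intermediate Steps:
t(L, l) = 5*L
n(r) = -1 + 4*r
1/((y(-3, t(-2, -4)) + n(-4))²) = 1/((3 + (-1 + 4*(-4)))²) = 1/((3 + (-1 - 16))²) = 1/((3 - 17)²) = 1/((-14)²) = 1/196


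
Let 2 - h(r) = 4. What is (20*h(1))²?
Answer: 1600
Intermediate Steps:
h(r) = -2 (h(r) = 2 - 1*4 = 2 - 4 = -2)
(20*h(1))² = (20*(-2))² = (-40)² = 1600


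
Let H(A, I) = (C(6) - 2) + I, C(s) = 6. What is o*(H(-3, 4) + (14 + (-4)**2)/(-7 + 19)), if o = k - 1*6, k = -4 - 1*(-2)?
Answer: -84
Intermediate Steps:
k = -2 (k = -4 + 2 = -2)
H(A, I) = 4 + I (H(A, I) = (6 - 2) + I = 4 + I)
o = -8 (o = -2 - 1*6 = -2 - 6 = -8)
o*(H(-3, 4) + (14 + (-4)**2)/(-7 + 19)) = -8*((4 + 4) + (14 + (-4)**2)/(-7 + 19)) = -8*(8 + (14 + 16)/12) = -8*(8 + 30*(1/12)) = -8*(8 + 5/2) = -8*21/2 = -84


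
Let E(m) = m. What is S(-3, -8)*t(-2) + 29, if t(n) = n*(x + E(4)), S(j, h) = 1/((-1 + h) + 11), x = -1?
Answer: 26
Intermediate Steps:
S(j, h) = 1/(10 + h)
t(n) = 3*n (t(n) = n*(-1 + 4) = n*3 = 3*n)
S(-3, -8)*t(-2) + 29 = (3*(-2))/(10 - 8) + 29 = -6/2 + 29 = (½)*(-6) + 29 = -3 + 29 = 26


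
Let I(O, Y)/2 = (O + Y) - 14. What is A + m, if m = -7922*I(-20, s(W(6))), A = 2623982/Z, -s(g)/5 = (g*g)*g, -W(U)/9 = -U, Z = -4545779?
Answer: 56707851042144522/4545779 ≈ 1.2475e+10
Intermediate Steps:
W(U) = 9*U (W(U) = -(-9)*U = 9*U)
s(g) = -5*g³ (s(g) = -5*g*g*g = -5*g²*g = -5*g³)
I(O, Y) = -28 + 2*O + 2*Y (I(O, Y) = 2*((O + Y) - 14) = 2*(-14 + O + Y) = -28 + 2*O + 2*Y)
A = -2623982/4545779 (A = 2623982/(-4545779) = 2623982*(-1/4545779) = -2623982/4545779 ≈ -0.57724)
m = 12474836776 (m = -7922*(-28 + 2*(-20) + 2*(-5*(9*6)³)) = -7922*(-28 - 40 + 2*(-5*54³)) = -7922*(-28 - 40 + 2*(-5*157464)) = -7922*(-28 - 40 + 2*(-787320)) = -7922*(-28 - 40 - 1574640) = -7922*(-1574708) = 12474836776)
A + m = -2623982/4545779 + 12474836776 = 56707851042144522/4545779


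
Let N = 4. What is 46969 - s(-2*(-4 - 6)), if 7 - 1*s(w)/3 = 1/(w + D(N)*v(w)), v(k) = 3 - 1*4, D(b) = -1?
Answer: 328637/7 ≈ 46948.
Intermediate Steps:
v(k) = -1 (v(k) = 3 - 4 = -1)
s(w) = 21 - 3/(1 + w) (s(w) = 21 - 3/(w - 1*(-1)) = 21 - 3/(w + 1) = 21 - 3/(1 + w))
46969 - s(-2*(-4 - 6)) = 46969 - 3*(6 + 7*(-2*(-4 - 6)))/(1 - 2*(-4 - 6)) = 46969 - 3*(6 + 7*(-2*(-10)))/(1 - 2*(-10)) = 46969 - 3*(6 + 7*20)/(1 + 20) = 46969 - 3*(6 + 140)/21 = 46969 - 3*146/21 = 46969 - 1*146/7 = 46969 - 146/7 = 328637/7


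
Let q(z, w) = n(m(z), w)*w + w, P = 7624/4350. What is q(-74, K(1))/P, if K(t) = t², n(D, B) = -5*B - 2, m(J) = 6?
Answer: -6525/1906 ≈ -3.4234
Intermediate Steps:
n(D, B) = -2 - 5*B
P = 3812/2175 (P = 7624*(1/4350) = 3812/2175 ≈ 1.7526)
q(z, w) = w + w*(-2 - 5*w) (q(z, w) = (-2 - 5*w)*w + w = w*(-2 - 5*w) + w = w + w*(-2 - 5*w))
q(-74, K(1))/P = (-1*1²*(1 + 5*1²))/(3812/2175) = -1*1*(1 + 5*1)*(2175/3812) = -1*1*(1 + 5)*(2175/3812) = -1*1*6*(2175/3812) = -6*2175/3812 = -6525/1906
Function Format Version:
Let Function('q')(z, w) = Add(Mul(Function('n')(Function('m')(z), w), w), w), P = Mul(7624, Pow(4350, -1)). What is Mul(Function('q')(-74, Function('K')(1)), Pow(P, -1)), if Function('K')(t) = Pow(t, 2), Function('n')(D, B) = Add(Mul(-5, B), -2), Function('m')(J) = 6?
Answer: Rational(-6525, 1906) ≈ -3.4234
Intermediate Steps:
Function('n')(D, B) = Add(-2, Mul(-5, B))
P = Rational(3812, 2175) (P = Mul(7624, Rational(1, 4350)) = Rational(3812, 2175) ≈ 1.7526)
Function('q')(z, w) = Add(w, Mul(w, Add(-2, Mul(-5, w)))) (Function('q')(z, w) = Add(Mul(Add(-2, Mul(-5, w)), w), w) = Add(Mul(w, Add(-2, Mul(-5, w))), w) = Add(w, Mul(w, Add(-2, Mul(-5, w)))))
Mul(Function('q')(-74, Function('K')(1)), Pow(P, -1)) = Mul(Mul(-1, Pow(1, 2), Add(1, Mul(5, Pow(1, 2)))), Pow(Rational(3812, 2175), -1)) = Mul(Mul(-1, 1, Add(1, Mul(5, 1))), Rational(2175, 3812)) = Mul(Mul(-1, 1, Add(1, 5)), Rational(2175, 3812)) = Mul(Mul(-1, 1, 6), Rational(2175, 3812)) = Mul(-6, Rational(2175, 3812)) = Rational(-6525, 1906)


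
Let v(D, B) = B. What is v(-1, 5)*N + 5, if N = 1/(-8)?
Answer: 35/8 ≈ 4.3750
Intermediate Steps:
N = -⅛ ≈ -0.12500
v(-1, 5)*N + 5 = 5*(-⅛) + 5 = -5/8 + 5 = 35/8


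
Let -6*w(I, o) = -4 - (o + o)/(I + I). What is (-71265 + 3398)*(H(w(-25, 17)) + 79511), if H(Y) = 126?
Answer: -5404724279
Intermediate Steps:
w(I, o) = 2/3 + o/(6*I) (w(I, o) = -(-4 - (o + o)/(I + I))/6 = -(-4 - 2*o/(2*I))/6 = -(-4 - 2*o*1/(2*I))/6 = -(-4 - o/I)/6 = 2/3 + o/(6*I))
(-71265 + 3398)*(H(w(-25, 17)) + 79511) = (-71265 + 3398)*(126 + 79511) = -67867*79637 = -5404724279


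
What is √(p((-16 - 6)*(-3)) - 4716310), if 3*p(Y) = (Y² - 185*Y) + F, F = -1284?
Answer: 2*I*√1179839 ≈ 2172.4*I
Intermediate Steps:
p(Y) = -428 - 185*Y/3 + Y²/3 (p(Y) = ((Y² - 185*Y) - 1284)/3 = (-1284 + Y² - 185*Y)/3 = -428 - 185*Y/3 + Y²/3)
√(p((-16 - 6)*(-3)) - 4716310) = √((-428 - 185*(-16 - 6)*(-3)/3 + ((-16 - 6)*(-3))²/3) - 4716310) = √((-428 - (-4070)*(-3)/3 + (-22*(-3))²/3) - 4716310) = √((-428 - 185/3*66 + (⅓)*66²) - 4716310) = √((-428 - 4070 + (⅓)*4356) - 4716310) = √((-428 - 4070 + 1452) - 4716310) = √(-3046 - 4716310) = √(-4719356) = 2*I*√1179839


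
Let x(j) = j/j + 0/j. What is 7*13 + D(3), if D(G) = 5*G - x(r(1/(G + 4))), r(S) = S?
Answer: 105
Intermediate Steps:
x(j) = 1 (x(j) = 1 + 0 = 1)
D(G) = -1 + 5*G (D(G) = 5*G - 1*1 = 5*G - 1 = -1 + 5*G)
7*13 + D(3) = 7*13 + (-1 + 5*3) = 91 + (-1 + 15) = 91 + 14 = 105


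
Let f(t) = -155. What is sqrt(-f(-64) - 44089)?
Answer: I*sqrt(43934) ≈ 209.6*I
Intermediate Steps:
sqrt(-f(-64) - 44089) = sqrt(-1*(-155) - 44089) = sqrt(155 - 44089) = sqrt(-43934) = I*sqrt(43934)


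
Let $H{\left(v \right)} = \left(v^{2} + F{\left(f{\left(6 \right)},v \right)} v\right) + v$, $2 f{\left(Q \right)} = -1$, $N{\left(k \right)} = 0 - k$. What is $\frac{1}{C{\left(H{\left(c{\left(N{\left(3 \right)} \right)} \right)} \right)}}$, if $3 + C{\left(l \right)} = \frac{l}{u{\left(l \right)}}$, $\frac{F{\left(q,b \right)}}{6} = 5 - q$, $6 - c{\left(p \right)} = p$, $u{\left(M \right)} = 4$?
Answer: $\frac{4}{375} \approx 0.010667$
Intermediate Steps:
$N{\left(k \right)} = - k$
$f{\left(Q \right)} = - \frac{1}{2}$ ($f{\left(Q \right)} = \frac{1}{2} \left(-1\right) = - \frac{1}{2}$)
$c{\left(p \right)} = 6 - p$
$F{\left(q,b \right)} = 30 - 6 q$ ($F{\left(q,b \right)} = 6 \left(5 - q\right) = 30 - 6 q$)
$H{\left(v \right)} = v^{2} + 34 v$ ($H{\left(v \right)} = \left(v^{2} + \left(30 - -3\right) v\right) + v = \left(v^{2} + \left(30 + 3\right) v\right) + v = \left(v^{2} + 33 v\right) + v = v^{2} + 34 v$)
$C{\left(l \right)} = -3 + \frac{l}{4}$
$\frac{1}{C{\left(H{\left(c{\left(N{\left(3 \right)} \right)} \right)} \right)}} = \frac{1}{-3 + \frac{\left(6 - \left(-1\right) 3\right) \left(34 + \left(6 - \left(-1\right) 3\right)\right)}{4}} = \frac{1}{-3 + \frac{\left(6 - -3\right) \left(34 + \left(6 - -3\right)\right)}{4}} = \frac{1}{-3 + \frac{\left(6 + 3\right) \left(34 + \left(6 + 3\right)\right)}{4}} = \frac{1}{-3 + \frac{9 \left(34 + 9\right)}{4}} = \frac{1}{-3 + \frac{9 \cdot 43}{4}} = \frac{1}{-3 + \frac{1}{4} \cdot 387} = \frac{1}{-3 + \frac{387}{4}} = \frac{1}{\frac{375}{4}} = \frac{4}{375}$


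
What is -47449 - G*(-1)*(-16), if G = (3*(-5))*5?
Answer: -46249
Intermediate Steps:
G = -75 (G = -15*5 = -75)
-47449 - G*(-1)*(-16) = -47449 - (-75*(-1))*(-16) = -47449 - 75*(-16) = -47449 - 1*(-1200) = -47449 + 1200 = -46249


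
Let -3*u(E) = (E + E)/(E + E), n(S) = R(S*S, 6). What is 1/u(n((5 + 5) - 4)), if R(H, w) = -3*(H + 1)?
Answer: -3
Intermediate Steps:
R(H, w) = -3 - 3*H (R(H, w) = -3*(1 + H) = -3 - 3*H)
n(S) = -3 - 3*S² (n(S) = -3 - 3*S*S = -3 - 3*S²)
u(E) = -⅓ (u(E) = -(E + E)/(3*(E + E)) = -2*E/(3*(2*E)) = -2*E*1/(2*E)/3 = -⅓*1 = -⅓)
1/u(n((5 + 5) - 4)) = 1/(-⅓) = -3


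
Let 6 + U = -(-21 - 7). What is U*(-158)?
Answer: -3476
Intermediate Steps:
U = 22 (U = -6 - (-21 - 7) = -6 - 1*(-28) = -6 + 28 = 22)
U*(-158) = 22*(-158) = -3476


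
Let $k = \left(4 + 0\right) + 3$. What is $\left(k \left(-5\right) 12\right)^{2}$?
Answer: $176400$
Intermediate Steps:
$k = 7$ ($k = 4 + 3 = 7$)
$\left(k \left(-5\right) 12\right)^{2} = \left(7 \left(-5\right) 12\right)^{2} = \left(\left(-35\right) 12\right)^{2} = \left(-420\right)^{2} = 176400$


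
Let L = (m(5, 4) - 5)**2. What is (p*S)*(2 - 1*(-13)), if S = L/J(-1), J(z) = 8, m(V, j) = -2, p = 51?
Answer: 37485/8 ≈ 4685.6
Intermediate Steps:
L = 49 (L = (-2 - 5)**2 = (-7)**2 = 49)
S = 49/8 ≈ 6.1250
(p*S)*(2 - 1*(-13)) = (51*(49/8))*(2 - 1*(-13)) = 2499*(2 + 13)/8 = (2499/8)*15 = 37485/8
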